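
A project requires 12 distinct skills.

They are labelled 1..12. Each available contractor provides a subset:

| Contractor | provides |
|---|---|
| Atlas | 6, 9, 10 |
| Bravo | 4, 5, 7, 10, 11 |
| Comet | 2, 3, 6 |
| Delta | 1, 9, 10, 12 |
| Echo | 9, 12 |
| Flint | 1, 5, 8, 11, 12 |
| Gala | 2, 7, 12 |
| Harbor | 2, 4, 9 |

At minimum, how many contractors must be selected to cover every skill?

4

Bravo and Comet and Delta and Flint together: Bravo ∪ Comet ∪ Delta ∪ Flint = {1, 2, 3, 4, 5, 6, 7, 8, 9, 10, 11, 12} — every skill is covered.
Only Flint contains 8, so Flint is forced; the remaining 7 skills need at least 3 more contractors (each remaining contractor adds at most 3) — so at least 4 contractors are needed, and 4 is optimal.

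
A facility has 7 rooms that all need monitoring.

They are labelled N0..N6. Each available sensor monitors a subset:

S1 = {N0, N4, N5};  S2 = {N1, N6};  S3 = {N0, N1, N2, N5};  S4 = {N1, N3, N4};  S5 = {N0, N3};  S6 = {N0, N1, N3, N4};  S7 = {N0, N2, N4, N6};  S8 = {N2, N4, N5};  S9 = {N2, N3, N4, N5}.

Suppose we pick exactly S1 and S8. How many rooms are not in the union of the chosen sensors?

3

Union of S1, S8 = {N0, N2, N4, N5}.
Not covered: N1, N3, N6 — 3 rooms.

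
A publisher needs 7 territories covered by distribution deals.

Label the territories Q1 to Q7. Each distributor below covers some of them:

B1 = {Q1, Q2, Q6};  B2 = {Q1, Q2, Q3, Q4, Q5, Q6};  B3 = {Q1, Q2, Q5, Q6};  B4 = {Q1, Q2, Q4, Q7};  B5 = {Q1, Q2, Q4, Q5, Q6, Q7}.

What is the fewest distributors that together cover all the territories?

B2 and B4 together: B2 ∪ B4 = {Q1, Q2, Q3, Q4, Q5, Q6, Q7} — every territory is covered.
No single distributor has all 7 territories (the largest, B2, has 6), so 2 is optimal.

2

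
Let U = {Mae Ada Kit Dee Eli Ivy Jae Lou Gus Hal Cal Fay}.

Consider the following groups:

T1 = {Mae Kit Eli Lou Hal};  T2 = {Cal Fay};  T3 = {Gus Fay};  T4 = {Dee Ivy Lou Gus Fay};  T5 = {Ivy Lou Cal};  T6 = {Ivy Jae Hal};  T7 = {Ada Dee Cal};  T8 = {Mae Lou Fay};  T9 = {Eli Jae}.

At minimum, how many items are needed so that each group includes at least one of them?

Take H = {Ada, Eli, Ivy, Fay}. Each listed group contains at least one of these, so H is a hitting set of size 4.
No choice of 3 items meets every group, so 4 is the minimum.

4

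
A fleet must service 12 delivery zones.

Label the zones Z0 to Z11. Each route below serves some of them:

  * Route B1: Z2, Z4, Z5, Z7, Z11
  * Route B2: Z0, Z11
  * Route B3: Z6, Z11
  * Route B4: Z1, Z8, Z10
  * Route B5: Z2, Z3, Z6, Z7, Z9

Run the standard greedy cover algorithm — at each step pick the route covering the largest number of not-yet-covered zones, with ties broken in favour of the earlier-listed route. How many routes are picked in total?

4

Greedy: pick B1 (covers 5 new) → pick B4 (covers 3 new) → pick B5 (covers 3 new) → pick B2 (covers 1 new). Total picks: 4.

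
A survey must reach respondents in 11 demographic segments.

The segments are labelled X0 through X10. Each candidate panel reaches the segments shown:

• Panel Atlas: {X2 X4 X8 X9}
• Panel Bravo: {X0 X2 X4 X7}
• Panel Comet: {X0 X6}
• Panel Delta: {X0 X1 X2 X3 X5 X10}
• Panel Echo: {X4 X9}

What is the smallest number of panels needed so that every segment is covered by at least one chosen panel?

4

Take {Atlas, Bravo, Comet, Delta}. Their union is {X0, X1, X2, X3, X4, X5, X6, X7, X8, X9, X10}, which is all 11 segments.
No 3 of the 5 panels cover everything (all 10 combinations miss at least one segment), so 4 is optimal.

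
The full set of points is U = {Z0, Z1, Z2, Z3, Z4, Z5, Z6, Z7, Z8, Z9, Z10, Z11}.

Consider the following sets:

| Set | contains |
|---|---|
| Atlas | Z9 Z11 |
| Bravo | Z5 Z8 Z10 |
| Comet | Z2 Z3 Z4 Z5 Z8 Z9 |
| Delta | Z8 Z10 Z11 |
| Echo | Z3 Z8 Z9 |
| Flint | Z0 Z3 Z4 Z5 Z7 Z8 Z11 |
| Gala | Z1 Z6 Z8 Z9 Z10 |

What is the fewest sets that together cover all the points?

3

Comet, Flint, and Gala cover everything between them: the union {Z0, Z1, Z2, Z3, Z4, Z5, Z6, Z7, Z8, Z9, Z10, Z11} is all of U.
Only Flint contains Z0, so Flint is forced; the remaining 5 points need at least 2 more sets (each remaining set adds at most 4) — so at least 3 sets are needed, and 3 is optimal.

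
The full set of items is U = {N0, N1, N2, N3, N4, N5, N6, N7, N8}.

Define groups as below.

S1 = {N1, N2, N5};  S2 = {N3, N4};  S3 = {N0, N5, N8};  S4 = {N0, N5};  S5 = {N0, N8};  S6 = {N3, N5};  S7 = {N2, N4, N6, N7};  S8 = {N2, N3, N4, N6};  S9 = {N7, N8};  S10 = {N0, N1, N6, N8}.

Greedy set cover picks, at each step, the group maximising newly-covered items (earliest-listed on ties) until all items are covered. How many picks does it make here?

Greedy: pick S7 (covers 4 new) → pick S3 (covers 3 new) → pick S1 (covers 1 new) → pick S2 (covers 1 new). Total picks: 4.
(The true minimum cover uses only 3 groups, so greedy is not optimal here.)

4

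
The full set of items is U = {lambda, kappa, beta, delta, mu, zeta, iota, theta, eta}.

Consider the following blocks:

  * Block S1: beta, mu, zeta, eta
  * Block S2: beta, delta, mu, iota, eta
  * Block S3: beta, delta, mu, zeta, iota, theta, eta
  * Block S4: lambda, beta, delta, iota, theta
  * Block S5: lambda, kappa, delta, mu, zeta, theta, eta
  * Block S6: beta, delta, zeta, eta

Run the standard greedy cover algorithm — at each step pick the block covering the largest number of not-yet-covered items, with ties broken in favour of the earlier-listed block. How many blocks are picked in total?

2

Greedy: pick S3 (covers 7 new) → pick S5 (covers 2 new). Total picks: 2.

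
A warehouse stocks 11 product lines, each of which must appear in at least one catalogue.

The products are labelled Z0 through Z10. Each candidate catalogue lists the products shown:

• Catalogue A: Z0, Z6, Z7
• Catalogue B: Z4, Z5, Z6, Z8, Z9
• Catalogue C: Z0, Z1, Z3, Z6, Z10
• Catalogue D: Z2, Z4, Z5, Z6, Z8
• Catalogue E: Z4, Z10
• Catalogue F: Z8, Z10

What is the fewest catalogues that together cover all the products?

4

A and B and C and D together: A ∪ B ∪ C ∪ D = {Z0, Z1, Z2, Z3, Z4, Z5, Z6, Z7, Z8, Z9, Z10} — every product is covered.
No 3 of the 6 catalogues cover everything (all 20 combinations miss at least one product), so 4 is optimal.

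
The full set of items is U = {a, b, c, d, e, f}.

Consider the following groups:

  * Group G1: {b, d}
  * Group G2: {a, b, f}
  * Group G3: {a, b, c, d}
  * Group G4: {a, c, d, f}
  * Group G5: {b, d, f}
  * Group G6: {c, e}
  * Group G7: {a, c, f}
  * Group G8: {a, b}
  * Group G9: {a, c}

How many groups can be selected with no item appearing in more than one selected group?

2

G5, G6 are pairwise disjoint (G5={b,d,f}; G6={c,e}).
Every remaining group overlaps one of these, and no 3 of the listed groups are pairwise disjoint, so 2 is the maximum.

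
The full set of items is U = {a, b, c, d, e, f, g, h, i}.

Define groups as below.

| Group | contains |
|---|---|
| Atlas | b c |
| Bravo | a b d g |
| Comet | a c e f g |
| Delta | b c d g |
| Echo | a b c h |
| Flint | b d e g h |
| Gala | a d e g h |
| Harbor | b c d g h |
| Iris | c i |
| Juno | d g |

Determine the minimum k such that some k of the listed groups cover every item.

Comet and Harbor and Iris together: Comet ∪ Harbor ∪ Iris = {a, b, c, d, e, f, g, h, i} — every item is covered.
Only Comet contains f, so Comet is forced; the remaining 4 items need at least 2 more groups (each remaining group adds at most 3) — so at least 3 groups are needed, and 3 is optimal.

3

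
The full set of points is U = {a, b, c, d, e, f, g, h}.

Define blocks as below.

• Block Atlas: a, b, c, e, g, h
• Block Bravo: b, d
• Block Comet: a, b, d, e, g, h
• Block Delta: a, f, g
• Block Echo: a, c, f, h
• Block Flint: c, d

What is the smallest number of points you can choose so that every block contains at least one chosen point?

Take T = {a, d}. Each listed block contains at least one of these, so T is a hitting set of size 2.
The blocks Bravo, Delta are pairwise disjoint, so any hitting set needs a separate point for each — at least 2. Hence 2 is optimal.

2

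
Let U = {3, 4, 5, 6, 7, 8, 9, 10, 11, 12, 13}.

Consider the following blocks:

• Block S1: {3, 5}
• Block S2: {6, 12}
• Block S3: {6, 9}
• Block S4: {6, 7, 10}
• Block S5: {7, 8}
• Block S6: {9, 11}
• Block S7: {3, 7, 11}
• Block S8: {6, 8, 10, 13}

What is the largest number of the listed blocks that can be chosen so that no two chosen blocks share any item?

4

S1, S2, S5, S6 are pairwise disjoint (S1={3,5}; S2={6,12}; S5={7,8}; S6={9,11}).
Every remaining block overlaps one of these, and no 5 of the listed blocks are pairwise disjoint, so 4 is the maximum.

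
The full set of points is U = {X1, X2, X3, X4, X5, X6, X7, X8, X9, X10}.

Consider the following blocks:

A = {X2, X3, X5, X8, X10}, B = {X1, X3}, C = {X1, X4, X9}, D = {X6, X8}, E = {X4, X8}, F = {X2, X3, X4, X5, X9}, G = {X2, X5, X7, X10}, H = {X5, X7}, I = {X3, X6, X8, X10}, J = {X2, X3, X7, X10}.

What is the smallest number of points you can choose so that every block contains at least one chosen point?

4

Take T = {X1, X2, X5, X8}. Each listed block contains at least one of these, so T is a hitting set of size 4.
No choice of 3 points meets every block, so 4 is the minimum.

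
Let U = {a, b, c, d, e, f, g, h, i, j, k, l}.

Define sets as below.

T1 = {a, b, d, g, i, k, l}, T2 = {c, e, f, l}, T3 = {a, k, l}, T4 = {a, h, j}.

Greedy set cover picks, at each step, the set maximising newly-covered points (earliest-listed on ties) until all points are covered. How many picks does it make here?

3

Greedy: pick T1 (covers 7 new) → pick T2 (covers 3 new) → pick T4 (covers 2 new). Total picks: 3.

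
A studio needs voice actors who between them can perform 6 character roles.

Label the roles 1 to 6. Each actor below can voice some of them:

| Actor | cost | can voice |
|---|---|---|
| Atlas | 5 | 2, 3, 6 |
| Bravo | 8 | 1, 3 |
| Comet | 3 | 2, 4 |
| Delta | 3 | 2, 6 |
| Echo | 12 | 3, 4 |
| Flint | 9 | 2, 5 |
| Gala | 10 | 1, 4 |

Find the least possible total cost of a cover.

Bravo, Comet, Delta, Flint together cover every role (Bravo ∪ Comet ∪ Delta ∪ Flint = {1, 2, 3, 4, 5, 6}); total cost 8 + 3 + 3 + 9 = 23.
The greedy pick Comet, Atlas, Bravo, Flint costs 25; no covering selection beats 23.

23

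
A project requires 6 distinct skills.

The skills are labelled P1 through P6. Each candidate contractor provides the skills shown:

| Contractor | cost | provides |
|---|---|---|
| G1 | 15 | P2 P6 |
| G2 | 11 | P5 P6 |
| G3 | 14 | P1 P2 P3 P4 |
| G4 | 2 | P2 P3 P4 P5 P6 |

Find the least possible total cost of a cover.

G3, G4 together cover every skill (G3 ∪ G4 = {P1, P2, P3, P4, P5, P6}); total cost 14 + 2 = 16.
No covering selection has total cost below 16.

16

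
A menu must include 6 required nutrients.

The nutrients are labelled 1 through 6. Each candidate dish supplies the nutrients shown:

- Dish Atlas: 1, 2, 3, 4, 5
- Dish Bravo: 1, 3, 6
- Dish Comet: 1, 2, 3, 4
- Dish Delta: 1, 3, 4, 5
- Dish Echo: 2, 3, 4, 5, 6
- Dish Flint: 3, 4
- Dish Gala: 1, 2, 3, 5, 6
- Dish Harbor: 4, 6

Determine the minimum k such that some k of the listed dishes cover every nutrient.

2

Take {Atlas, Echo}. Their union is {1, 2, 3, 4, 5, 6}, which is all 6 nutrients.
No single dish has all 6 nutrients (the largest, Atlas, has 5), so 2 is optimal.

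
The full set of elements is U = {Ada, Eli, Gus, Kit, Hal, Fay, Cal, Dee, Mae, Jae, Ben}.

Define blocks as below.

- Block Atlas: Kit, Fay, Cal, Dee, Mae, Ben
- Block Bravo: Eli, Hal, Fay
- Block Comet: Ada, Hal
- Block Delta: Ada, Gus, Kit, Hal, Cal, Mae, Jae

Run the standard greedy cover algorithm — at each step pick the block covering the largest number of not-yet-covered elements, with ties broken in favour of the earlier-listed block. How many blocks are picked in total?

3

Greedy: pick Delta (covers 7 new) → pick Atlas (covers 3 new) → pick Bravo (covers 1 new). Total picks: 3.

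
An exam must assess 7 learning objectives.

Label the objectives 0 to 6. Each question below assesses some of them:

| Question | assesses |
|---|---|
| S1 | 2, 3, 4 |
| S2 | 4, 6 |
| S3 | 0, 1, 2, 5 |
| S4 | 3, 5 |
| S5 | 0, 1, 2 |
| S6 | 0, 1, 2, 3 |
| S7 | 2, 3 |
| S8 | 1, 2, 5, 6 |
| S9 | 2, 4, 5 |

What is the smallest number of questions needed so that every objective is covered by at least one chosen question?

S2 and S3 and S6 together: S2 ∪ S3 ∪ S6 = {0, 1, 2, 3, 4, 5, 6} — every objective is covered.
No 2 of the 9 questions cover everything (all 36 combinations miss at least one objective), so 3 is optimal.

3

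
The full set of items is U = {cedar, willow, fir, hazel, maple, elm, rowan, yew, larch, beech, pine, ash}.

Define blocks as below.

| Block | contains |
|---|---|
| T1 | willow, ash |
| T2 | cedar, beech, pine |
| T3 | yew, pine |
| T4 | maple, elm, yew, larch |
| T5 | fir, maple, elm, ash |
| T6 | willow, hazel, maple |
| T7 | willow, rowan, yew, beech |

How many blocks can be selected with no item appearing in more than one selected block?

3

T1, T2, T4 are pairwise disjoint (T1={willow,ash}; T2={cedar,beech,pine}; T4={maple,elm,yew,larch}).
Every remaining block overlaps one of these, and no 4 of the listed blocks are pairwise disjoint, so 3 is the maximum.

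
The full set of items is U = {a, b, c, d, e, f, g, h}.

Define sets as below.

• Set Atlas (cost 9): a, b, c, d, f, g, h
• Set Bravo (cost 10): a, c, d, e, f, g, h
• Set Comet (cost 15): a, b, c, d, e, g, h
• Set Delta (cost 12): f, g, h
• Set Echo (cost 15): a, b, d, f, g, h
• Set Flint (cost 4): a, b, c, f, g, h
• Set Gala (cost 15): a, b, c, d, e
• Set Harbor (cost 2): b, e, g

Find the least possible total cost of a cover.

11

Atlas, Harbor together cover every item (Atlas ∪ Harbor = {a, b, c, d, e, f, g, h}); total cost 9 + 2 = 11.
The greedy pick Flint, Harbor, Atlas costs 15; no covering selection beats 11.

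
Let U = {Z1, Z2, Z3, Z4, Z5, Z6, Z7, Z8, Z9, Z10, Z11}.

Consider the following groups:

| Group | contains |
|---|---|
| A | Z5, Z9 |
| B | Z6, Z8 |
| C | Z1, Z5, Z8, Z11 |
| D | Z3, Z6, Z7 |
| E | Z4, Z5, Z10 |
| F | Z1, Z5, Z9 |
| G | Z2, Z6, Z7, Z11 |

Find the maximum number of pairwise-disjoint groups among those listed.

2

A, G are pairwise disjoint (A={Z5,Z9}; G={Z2,Z6,Z7,Z11}).
Every remaining group overlaps one of these, and no 3 of the listed groups are pairwise disjoint, so 2 is the maximum.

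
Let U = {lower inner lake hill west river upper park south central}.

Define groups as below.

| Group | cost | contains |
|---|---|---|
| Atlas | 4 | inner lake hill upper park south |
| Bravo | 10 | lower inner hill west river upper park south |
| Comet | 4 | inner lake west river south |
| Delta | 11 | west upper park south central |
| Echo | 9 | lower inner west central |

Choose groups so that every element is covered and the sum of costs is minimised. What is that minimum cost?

17

Atlas, Comet, Echo together cover every element (Atlas ∪ Comet ∪ Echo = {lower, inner, lake, hill, west, river, upper, park, south, central}); total cost 4 + 4 + 9 = 17.
No covering selection has total cost below 17.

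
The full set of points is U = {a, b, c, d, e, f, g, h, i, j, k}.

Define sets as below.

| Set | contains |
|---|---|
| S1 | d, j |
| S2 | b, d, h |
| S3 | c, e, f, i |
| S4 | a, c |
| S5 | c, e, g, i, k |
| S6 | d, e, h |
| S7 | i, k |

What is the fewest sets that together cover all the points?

S1 and S2 and S3 and S4 and S5 together: S1 ∪ S2 ∪ S3 ∪ S4 ∪ S5 = {a, b, c, d, e, f, g, h, i, j, k} — every point is covered.
No 4 of the 7 sets cover everything (all 35 combinations miss at least one point), so 5 is optimal.

5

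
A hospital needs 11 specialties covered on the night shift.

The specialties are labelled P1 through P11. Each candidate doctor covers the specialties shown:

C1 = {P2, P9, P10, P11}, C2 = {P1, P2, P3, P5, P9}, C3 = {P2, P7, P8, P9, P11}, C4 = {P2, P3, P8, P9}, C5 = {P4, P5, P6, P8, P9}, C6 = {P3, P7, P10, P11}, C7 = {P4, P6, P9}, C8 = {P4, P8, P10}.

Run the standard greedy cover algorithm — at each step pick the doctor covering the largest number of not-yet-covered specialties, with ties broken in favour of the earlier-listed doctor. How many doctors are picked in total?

Greedy: pick C2 (covers 5 new) → pick C3 (covers 3 new) → pick C5 (covers 2 new) → pick C1 (covers 1 new). Total picks: 4.
(The true minimum cover uses only 3 doctors, so greedy is not optimal here.)

4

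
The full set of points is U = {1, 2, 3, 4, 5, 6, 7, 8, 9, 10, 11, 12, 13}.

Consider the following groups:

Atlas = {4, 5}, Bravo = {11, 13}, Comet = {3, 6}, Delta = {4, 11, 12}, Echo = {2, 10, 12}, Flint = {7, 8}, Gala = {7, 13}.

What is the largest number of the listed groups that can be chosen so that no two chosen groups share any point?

Atlas, Bravo, Comet, Echo, Flint are pairwise disjoint (Atlas={4,5}; Bravo={11,13}; Comet={3,6}; Echo={2,10,12}; Flint={7,8}).
Every remaining group overlaps one of these, and no 6 of the listed groups are pairwise disjoint, so 5 is the maximum.

5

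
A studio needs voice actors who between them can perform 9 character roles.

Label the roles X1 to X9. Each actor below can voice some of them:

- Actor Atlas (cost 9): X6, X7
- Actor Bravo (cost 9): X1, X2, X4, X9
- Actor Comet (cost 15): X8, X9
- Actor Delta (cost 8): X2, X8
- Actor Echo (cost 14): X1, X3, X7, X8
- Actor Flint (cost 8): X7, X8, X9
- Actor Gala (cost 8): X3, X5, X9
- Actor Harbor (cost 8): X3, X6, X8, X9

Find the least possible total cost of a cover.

33

Bravo, Flint, Gala, Harbor together cover every role (Bravo ∪ Flint ∪ Gala ∪ Harbor = {X1, X2, X3, X4, X5, X6, X7, X8, X9}); total cost 9 + 8 + 8 + 8 = 33.
No covering selection has total cost below 33.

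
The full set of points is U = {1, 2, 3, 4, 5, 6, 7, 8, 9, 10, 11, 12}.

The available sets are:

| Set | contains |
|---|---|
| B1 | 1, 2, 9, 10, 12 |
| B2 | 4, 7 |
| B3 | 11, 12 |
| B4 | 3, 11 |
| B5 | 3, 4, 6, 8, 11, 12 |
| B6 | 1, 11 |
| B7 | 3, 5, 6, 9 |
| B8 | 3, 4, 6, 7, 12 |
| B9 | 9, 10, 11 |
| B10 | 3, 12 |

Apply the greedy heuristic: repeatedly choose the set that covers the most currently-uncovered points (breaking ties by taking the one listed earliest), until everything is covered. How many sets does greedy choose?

4

Greedy: pick B5 (covers 6 new) → pick B1 (covers 4 new) → pick B2 (covers 1 new) → pick B7 (covers 1 new). Total picks: 4.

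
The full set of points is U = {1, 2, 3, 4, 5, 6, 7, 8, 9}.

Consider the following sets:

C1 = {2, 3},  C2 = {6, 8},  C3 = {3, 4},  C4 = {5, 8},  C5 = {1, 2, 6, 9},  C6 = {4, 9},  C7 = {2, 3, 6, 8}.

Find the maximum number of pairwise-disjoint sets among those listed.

C1, C4, C6 are pairwise disjoint (C1={2,3}; C4={5,8}; C6={4,9}).
Every remaining set overlaps one of these, and no 4 of the listed sets are pairwise disjoint, so 3 is the maximum.

3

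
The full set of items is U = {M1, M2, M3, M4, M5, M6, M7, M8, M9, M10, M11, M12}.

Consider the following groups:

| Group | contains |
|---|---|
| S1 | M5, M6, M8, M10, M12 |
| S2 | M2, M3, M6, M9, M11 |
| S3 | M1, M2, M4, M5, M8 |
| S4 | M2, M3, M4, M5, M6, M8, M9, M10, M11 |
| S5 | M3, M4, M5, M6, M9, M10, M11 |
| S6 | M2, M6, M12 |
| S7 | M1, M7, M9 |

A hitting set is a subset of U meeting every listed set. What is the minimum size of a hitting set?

2

H = {M1, M6} meets every group (each contains at least one member of H), and |H| = 2.
The groups S1, S7 are pairwise disjoint, so any hitting set needs a separate item for each — at least 2. Hence 2 is optimal.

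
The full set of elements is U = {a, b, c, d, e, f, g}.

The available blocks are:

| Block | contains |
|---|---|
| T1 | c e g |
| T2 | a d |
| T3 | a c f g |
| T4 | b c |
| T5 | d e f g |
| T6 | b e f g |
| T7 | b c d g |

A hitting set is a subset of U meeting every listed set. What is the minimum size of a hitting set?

3

Take H = {a, b, e}. Each listed block contains at least one of these, so H is a hitting set of size 3.
No choice of 2 elements meets every block, so 3 is the minimum.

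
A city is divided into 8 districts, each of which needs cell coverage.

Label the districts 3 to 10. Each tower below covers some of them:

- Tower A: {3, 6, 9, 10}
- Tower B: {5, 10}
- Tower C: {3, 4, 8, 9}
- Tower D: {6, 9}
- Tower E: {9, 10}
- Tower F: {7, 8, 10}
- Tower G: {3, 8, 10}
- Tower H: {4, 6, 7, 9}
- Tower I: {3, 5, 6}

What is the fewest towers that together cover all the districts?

G and H and I together: G ∪ H ∪ I = {3, 4, 5, 6, 7, 8, 9, 10} — every district is covered.
No 2 of the 9 towers cover everything (all 36 combinations miss at least one district), so 3 is optimal.

3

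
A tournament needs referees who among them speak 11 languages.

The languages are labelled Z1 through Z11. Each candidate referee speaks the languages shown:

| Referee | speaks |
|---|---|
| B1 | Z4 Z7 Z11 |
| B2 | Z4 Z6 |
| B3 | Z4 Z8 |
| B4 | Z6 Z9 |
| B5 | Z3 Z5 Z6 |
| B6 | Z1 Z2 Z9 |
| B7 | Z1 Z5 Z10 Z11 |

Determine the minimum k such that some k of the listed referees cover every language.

B1 and B3 and B5 and B6 and B7 together: B1 ∪ B3 ∪ B5 ∪ B6 ∪ B7 = {Z1, Z2, Z3, Z4, Z5, Z6, Z7, Z8, Z9, Z10, Z11} — every language is covered.
Only B7 contains Z10, so B7 is forced; the remaining 7 languages need at least 4 more referees (each remaining referee adds at most 2) — so at least 5 referees are needed, and 5 is optimal.

5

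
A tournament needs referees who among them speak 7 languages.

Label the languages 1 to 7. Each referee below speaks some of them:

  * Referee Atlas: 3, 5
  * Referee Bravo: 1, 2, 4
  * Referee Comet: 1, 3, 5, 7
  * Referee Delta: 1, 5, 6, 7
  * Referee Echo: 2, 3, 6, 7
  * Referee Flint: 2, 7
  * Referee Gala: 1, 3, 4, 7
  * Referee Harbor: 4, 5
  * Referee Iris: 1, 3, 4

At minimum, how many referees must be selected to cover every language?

Delta and Flint and Gala together: Delta ∪ Flint ∪ Gala = {1, 2, 3, 4, 5, 6, 7} — every language is covered.
No 2 of the 9 referees cover everything (all 36 combinations miss at least one language), so 3 is optimal.

3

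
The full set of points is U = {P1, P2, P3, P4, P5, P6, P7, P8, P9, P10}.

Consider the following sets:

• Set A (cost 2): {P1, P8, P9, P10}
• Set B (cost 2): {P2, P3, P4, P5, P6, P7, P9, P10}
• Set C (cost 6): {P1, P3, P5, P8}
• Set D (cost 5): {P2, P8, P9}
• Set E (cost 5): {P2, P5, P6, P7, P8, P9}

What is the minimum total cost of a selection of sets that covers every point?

A, B together cover every point (A ∪ B = {P1, P2, P3, P4, P5, P6, P7, P8, P9, P10}); total cost 2 + 2 = 4.
No covering selection has total cost below 4.

4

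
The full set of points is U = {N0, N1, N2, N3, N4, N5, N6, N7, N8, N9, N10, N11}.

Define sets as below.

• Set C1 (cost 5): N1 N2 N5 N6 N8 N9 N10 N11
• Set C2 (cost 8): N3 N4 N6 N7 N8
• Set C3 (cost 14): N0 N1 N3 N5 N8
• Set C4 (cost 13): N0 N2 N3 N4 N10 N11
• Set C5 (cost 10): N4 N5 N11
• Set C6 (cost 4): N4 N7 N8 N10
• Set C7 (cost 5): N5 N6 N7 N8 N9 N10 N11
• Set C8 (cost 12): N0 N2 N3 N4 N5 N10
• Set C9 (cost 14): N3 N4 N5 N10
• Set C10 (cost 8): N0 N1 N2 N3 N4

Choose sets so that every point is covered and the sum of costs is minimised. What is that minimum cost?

13

C7, C10 together cover every point (C7 ∪ C10 = {N0, N1, N2, N3, N4, N5, N6, N7, N8, N9, N10, N11}); total cost 5 + 8 = 13.
The greedy pick C1, C6, C10 costs 17; no covering selection beats 13.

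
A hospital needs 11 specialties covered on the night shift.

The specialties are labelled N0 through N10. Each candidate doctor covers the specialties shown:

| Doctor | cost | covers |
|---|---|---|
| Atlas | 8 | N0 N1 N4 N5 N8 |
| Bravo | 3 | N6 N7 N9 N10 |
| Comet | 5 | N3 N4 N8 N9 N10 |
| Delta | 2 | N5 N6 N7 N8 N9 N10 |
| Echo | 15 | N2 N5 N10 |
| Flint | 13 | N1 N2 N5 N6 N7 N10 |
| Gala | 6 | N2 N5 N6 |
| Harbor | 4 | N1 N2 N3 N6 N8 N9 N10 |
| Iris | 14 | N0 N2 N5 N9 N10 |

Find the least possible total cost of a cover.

14

Atlas, Delta, Harbor together cover every specialty (Atlas ∪ Delta ∪ Harbor = {N0, N1, N2, N3, N4, N5, N6, N7, N8, N9, N10}); total cost 8 + 2 + 4 = 14.
No covering selection has total cost below 14.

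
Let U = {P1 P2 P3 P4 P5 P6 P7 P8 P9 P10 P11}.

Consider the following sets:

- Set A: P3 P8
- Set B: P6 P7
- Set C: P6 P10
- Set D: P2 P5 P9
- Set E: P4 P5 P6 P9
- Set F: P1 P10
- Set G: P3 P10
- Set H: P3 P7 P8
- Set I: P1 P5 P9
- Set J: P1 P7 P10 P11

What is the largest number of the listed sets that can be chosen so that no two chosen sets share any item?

A, B, D, F are pairwise disjoint (A={P3,P8}; B={P6,P7}; D={P2,P5,P9}; F={P1,P10}).
Every remaining set overlaps one of these, and no 5 of the listed sets are pairwise disjoint, so 4 is the maximum.

4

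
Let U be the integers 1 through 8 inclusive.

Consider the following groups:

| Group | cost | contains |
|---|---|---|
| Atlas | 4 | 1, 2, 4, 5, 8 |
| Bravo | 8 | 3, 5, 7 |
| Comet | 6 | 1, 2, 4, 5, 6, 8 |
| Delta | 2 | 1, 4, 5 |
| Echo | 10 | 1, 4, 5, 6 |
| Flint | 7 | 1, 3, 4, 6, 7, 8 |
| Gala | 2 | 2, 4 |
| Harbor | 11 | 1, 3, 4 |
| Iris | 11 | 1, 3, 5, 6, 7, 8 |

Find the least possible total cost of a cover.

11

Atlas, Flint together cover every element (Atlas ∪ Flint = {1, 2, 3, 4, 5, 6, 7, 8}); total cost 4 + 7 = 11.
No covering selection has total cost below 11.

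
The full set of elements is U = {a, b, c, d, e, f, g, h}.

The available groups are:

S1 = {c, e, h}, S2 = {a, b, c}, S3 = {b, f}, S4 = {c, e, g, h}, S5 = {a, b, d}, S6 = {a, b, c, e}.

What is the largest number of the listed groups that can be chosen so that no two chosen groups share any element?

S1, S5 are pairwise disjoint (S1={c,e,h}; S5={a,b,d}).
Every remaining group overlaps one of these, and no 3 of the listed groups are pairwise disjoint, so 2 is the maximum.

2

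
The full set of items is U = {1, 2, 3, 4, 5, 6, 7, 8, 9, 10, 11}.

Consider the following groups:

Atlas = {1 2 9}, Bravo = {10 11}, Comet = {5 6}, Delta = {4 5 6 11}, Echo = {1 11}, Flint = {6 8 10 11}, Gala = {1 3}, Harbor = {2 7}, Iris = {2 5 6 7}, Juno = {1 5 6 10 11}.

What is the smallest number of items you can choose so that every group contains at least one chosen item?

4

Take H = {2, 3, 6, 11}. Each listed group contains at least one of these, so H is a hitting set of size 4.
The groups Bravo, Comet, Gala, Harbor are pairwise disjoint, so any hitting set needs a separate item for each — at least 4. Hence 4 is optimal.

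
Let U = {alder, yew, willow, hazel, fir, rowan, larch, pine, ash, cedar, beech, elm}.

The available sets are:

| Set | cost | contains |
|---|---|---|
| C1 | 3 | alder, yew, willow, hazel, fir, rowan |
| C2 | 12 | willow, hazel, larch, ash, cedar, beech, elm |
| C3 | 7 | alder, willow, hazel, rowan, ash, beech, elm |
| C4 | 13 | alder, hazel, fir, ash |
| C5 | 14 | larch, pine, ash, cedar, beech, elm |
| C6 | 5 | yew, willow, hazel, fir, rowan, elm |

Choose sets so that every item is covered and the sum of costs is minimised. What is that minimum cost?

C1, C5 together cover every item (C1 ∪ C5 = {alder, yew, willow, hazel, fir, rowan, larch, pine, ash, cedar, beech, elm}); total cost 3 + 14 = 17.
The greedy pick C1, C3, C5 costs 24; no covering selection beats 17.

17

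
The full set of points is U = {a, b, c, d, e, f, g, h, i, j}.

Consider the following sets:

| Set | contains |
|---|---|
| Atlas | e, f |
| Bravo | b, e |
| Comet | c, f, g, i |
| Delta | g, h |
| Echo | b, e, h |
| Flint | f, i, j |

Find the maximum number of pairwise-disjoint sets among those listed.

3

Bravo, Delta, Flint are pairwise disjoint (Bravo={b,e}; Delta={g,h}; Flint={f,i,j}).
Every remaining set overlaps one of these, and no 4 of the listed sets are pairwise disjoint, so 3 is the maximum.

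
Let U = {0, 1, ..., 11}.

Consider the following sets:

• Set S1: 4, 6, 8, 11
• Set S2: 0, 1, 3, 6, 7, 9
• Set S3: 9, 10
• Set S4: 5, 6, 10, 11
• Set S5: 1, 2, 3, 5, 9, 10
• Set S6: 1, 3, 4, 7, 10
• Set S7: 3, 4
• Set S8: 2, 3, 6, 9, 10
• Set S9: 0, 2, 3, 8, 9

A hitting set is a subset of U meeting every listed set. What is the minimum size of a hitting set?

3

Take H = {3, 6, 10}. Each listed set contains at least one of these, so H is a hitting set of size 3.
No choice of 2 items meets every set, so 3 is the minimum.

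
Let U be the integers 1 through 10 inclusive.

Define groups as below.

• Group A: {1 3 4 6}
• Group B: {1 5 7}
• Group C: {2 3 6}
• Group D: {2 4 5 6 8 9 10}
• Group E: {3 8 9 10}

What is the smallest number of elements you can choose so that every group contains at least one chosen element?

2

The 2 elements {3, 5} hit every group.
The groups B, C are pairwise disjoint, so any hitting set needs a separate element for each — at least 2. Hence 2 is optimal.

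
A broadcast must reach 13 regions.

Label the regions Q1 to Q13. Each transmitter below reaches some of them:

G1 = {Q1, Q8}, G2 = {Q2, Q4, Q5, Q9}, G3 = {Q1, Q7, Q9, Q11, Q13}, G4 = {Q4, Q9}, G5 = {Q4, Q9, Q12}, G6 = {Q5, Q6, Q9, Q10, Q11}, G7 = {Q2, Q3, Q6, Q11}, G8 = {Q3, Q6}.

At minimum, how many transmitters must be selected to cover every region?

Take {G1, G3, G5, G6, G7}. Their union is {Q1, Q2, Q3, Q4, Q5, Q6, Q7, Q8, Q9, Q10, Q11, Q12, Q13}, which is all 13 regions.
No 4 of the 8 transmitters cover everything (all 70 combinations miss at least one region), so 5 is optimal.

5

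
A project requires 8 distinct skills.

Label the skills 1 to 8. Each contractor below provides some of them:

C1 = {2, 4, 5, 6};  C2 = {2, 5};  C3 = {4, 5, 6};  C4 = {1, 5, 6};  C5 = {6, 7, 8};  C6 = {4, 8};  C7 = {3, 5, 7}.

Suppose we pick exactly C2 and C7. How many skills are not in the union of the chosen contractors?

4

Union of C2, C7 = {2, 3, 5, 7}.
Not covered: 1, 4, 6, 8 — 4 skills.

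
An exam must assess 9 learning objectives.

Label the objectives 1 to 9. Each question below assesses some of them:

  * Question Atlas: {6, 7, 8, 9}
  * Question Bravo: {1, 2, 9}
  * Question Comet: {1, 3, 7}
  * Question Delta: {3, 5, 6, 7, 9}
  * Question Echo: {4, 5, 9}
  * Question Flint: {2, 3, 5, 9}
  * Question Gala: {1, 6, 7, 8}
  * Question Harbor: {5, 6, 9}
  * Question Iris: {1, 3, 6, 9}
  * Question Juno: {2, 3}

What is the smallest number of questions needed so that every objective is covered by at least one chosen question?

Echo and Gala and Juno together: Echo ∪ Gala ∪ Juno = {1, 2, 3, 4, 5, 6, 7, 8, 9} — every objective is covered.
Only Echo contains 4, so Echo is forced; the remaining 6 objectives need at least 2 more questions (each remaining question adds at most 4) — so at least 3 questions are needed, and 3 is optimal.

3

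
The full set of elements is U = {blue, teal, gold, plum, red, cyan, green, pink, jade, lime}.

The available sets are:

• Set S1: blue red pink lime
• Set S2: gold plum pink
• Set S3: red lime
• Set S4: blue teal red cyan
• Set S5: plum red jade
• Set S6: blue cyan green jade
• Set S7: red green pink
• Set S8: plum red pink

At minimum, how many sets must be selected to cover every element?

S1, S2, S4, and S6 cover everything between them: the union {blue, teal, gold, plum, red, cyan, green, pink, jade, lime} is all of U.
No 3 of the 8 sets cover everything (all 56 combinations miss at least one element), so 4 is optimal.

4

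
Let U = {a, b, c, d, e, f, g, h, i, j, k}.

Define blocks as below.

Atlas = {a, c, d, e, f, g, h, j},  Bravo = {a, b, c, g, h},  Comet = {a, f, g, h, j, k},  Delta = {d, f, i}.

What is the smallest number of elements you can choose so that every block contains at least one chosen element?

T = {a, f} meets every block (each contains at least one member of T), and |T| = 2.
The blocks Bravo, Delta are pairwise disjoint, so any hitting set needs a separate element for each — at least 2. Hence 2 is optimal.

2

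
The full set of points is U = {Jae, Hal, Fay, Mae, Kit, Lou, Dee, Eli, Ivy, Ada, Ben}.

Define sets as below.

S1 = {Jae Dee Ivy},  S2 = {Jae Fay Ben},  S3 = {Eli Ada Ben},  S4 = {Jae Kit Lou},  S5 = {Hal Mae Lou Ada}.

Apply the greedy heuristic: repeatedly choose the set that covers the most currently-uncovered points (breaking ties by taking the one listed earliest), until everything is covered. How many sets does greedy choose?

5

Greedy: pick S5 (covers 4 new) → pick S1 (covers 3 new) → pick S2 (covers 2 new) → pick S3 (covers 1 new) → pick S4 (covers 1 new). Total picks: 5.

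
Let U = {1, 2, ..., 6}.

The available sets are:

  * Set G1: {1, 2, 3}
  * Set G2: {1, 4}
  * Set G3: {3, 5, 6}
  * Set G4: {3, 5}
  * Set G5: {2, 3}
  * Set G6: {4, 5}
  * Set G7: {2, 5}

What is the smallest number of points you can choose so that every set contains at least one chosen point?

The 3 points {2, 4, 5} hit every set.
No choice of 2 points meets every set, so 3 is the minimum.

3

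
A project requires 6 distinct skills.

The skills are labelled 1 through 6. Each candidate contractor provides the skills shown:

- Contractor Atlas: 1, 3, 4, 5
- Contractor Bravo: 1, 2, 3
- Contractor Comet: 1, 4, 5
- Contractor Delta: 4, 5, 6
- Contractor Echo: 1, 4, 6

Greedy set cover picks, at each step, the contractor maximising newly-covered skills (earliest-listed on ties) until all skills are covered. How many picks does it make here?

Greedy: pick Atlas (covers 4 new) → pick Bravo (covers 1 new) → pick Delta (covers 1 new). Total picks: 3.
(The true minimum cover uses only 2 contractors, so greedy is not optimal here.)

3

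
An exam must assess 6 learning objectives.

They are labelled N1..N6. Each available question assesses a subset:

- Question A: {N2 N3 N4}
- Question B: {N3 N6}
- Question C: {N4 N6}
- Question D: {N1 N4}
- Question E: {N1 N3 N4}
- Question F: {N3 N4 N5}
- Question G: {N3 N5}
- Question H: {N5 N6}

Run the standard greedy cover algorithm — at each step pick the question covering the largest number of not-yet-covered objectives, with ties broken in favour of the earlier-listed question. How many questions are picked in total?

3

Greedy: pick A (covers 3 new) → pick H (covers 2 new) → pick D (covers 1 new). Total picks: 3.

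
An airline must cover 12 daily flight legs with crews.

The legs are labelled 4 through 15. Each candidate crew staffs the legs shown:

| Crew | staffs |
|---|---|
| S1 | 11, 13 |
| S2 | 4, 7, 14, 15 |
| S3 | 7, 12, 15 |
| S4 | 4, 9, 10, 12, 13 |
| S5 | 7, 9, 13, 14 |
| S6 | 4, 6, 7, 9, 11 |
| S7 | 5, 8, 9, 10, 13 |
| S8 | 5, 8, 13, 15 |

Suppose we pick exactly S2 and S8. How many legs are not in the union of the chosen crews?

5

Union of S2, S8 = {4, 5, 7, 8, 13, 14, 15}.
Not covered: 6, 9, 10, 11, 12 — 5 legs.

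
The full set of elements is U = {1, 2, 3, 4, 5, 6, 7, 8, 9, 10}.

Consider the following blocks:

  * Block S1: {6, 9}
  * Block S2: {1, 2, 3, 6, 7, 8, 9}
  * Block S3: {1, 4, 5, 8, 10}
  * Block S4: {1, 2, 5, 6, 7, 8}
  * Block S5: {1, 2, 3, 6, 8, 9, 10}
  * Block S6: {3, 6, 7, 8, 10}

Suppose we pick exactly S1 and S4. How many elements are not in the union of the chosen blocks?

3

Union of S1, S4 = {1, 2, 5, 6, 7, 8, 9}.
Not covered: 3, 4, 10 — 3 elements.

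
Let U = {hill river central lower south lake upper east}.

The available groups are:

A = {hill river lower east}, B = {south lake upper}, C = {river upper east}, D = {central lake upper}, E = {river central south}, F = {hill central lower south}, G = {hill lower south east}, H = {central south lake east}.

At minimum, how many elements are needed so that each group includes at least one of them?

The 3 elements {south, upper, east} hit every group.
No choice of 2 elements meets every group, so 3 is the minimum.

3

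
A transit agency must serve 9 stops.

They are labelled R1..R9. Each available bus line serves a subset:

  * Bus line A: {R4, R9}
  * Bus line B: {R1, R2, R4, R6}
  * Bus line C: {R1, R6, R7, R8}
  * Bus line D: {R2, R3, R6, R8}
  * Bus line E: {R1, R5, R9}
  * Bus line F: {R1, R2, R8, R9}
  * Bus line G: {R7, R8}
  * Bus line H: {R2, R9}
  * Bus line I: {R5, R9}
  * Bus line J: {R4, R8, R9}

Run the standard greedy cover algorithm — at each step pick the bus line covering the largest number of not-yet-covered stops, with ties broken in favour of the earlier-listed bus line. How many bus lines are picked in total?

4

Greedy: pick B (covers 4 new) → pick C (covers 2 new) → pick E (covers 2 new) → pick D (covers 1 new). Total picks: 4.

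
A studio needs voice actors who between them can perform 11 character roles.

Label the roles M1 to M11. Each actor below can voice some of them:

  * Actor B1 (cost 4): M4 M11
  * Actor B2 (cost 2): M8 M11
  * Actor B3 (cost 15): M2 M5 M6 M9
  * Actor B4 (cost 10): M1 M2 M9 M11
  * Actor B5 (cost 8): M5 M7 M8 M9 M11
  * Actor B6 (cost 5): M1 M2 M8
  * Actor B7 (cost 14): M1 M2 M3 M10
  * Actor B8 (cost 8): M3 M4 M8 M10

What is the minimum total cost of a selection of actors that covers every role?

36

B3, B5, B6, B8 together cover every role (B3 ∪ B5 ∪ B6 ∪ B8 = {M1, M2, M3, M4, M5, M6, M7, M8, M9, M10, M11}); total cost 15 + 8 + 5 + 8 = 36.
The greedy pick B2, B6, B5, B8, B3 costs 38; no covering selection beats 36.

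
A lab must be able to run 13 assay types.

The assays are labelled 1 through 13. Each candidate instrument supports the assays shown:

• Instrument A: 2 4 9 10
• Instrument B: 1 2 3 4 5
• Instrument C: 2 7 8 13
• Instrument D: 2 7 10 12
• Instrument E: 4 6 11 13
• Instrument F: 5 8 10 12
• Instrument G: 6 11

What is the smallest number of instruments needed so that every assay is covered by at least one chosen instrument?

A and B and C and F and G together: A ∪ B ∪ C ∪ F ∪ G = {1, 2, 3, 4, 5, 6, 7, 8, 9, 10, 11, 12, 13} — every assay is covered.
No 4 of the 7 instruments cover everything (all 35 combinations miss at least one assay), so 5 is optimal.

5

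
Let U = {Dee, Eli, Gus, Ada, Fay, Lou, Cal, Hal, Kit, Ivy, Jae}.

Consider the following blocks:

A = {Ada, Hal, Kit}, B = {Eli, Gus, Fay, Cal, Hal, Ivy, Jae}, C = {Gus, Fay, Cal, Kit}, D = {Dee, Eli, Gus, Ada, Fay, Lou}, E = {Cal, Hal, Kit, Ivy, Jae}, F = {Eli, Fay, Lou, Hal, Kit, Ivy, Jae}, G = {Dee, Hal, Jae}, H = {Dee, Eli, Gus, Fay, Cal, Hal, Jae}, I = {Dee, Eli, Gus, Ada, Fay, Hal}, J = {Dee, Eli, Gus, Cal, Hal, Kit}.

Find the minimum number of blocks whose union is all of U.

D and E cover everything between them: the union {Dee, Eli, Gus, Ada, Fay, Lou, Cal, Hal, Kit, Ivy, Jae} is all of U.
No single block has all 11 elements (the largest, B, has 7), so 2 is optimal.

2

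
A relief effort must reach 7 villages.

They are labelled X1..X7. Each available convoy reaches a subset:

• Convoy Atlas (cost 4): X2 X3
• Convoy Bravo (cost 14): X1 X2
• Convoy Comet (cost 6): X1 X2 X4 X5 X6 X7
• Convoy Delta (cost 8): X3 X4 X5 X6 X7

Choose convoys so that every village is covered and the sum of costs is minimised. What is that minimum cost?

Atlas, Comet together cover every village (Atlas ∪ Comet = {X1, X2, X3, X4, X5, X6, X7}); total cost 4 + 6 = 10.
No covering selection has total cost below 10.

10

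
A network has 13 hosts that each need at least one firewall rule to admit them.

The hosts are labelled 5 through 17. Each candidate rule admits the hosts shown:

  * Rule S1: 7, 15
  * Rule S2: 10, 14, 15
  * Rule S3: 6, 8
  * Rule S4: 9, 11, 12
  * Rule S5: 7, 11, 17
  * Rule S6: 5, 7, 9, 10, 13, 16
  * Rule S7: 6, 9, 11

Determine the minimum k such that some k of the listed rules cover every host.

Take {S2, S3, S4, S5, S6}. Their union is {5, 6, 7, 8, 9, 10, 11, 12, 13, 14, 15, 16, 17}, which is all 13 hosts.
Only S6 contains 5, so S6 is forced; the remaining 7 hosts need at least 4 more rules (each remaining rule adds at most 2) — so at least 5 rules are needed, and 5 is optimal.

5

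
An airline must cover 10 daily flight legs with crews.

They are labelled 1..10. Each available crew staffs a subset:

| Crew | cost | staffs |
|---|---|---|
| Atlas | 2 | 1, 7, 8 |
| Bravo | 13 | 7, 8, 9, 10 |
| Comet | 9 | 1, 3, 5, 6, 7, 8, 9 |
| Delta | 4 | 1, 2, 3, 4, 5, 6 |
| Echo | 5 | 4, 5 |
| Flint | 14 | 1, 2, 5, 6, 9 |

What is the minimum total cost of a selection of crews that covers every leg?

Bravo, Delta together cover every leg (Bravo ∪ Delta = {1, 2, 3, 4, 5, 6, 7, 8, 9, 10}); total cost 13 + 4 = 17.
The greedy pick Atlas, Delta, Bravo costs 19; no covering selection beats 17.

17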